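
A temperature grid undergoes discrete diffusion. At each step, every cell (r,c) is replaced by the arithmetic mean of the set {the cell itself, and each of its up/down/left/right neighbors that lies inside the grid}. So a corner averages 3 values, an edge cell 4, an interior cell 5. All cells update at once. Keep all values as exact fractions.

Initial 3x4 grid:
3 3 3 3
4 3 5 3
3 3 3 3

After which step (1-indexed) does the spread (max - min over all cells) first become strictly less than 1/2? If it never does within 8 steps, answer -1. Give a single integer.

Step 1: max=18/5, min=3, spread=3/5
Step 2: max=7/2, min=115/36, spread=11/36
  -> spread < 1/2 first at step 2
Step 3: max=4043/1200, min=9373/2880, spread=1651/14400
Step 4: max=8021/2400, min=84863/25920, spread=8819/129600
Step 5: max=35843/10800, min=6813761/2073600, spread=13619/414720
Step 6: max=28635209/8640000, min=61469431/18662400, spread=9565511/466560000
Step 7: max=4119068779/1244160000, min=24609823049/7464960000, spread=836717/59719680
Step 8: max=37049290589/11197440000, min=221668553359/67184640000, spread=25087607/2687385600

Answer: 2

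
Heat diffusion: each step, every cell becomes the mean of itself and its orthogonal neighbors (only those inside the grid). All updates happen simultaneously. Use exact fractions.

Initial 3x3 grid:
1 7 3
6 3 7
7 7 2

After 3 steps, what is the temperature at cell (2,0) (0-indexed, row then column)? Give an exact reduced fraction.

Answer: 587/108

Derivation:
Step 1: cell (2,0) = 20/3
Step 2: cell (2,0) = 47/9
Step 3: cell (2,0) = 587/108
Full grid after step 3:
  2087/432 6427/1440 2081/432
  13829/2880 6163/1200 4453/960
  587/108 4793/960 1115/216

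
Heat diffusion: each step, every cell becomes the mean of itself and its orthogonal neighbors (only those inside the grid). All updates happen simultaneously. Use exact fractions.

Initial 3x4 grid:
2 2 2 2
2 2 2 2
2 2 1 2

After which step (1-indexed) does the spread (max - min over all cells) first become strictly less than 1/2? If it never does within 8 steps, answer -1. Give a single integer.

Answer: 1

Derivation:
Step 1: max=2, min=5/3, spread=1/3
  -> spread < 1/2 first at step 1
Step 2: max=2, min=209/120, spread=31/120
Step 3: max=2, min=1949/1080, spread=211/1080
Step 4: max=3553/1800, min=199103/108000, spread=14077/108000
Step 5: max=212317/108000, min=1803593/972000, spread=5363/48600
Step 6: max=117131/60000, min=54579191/29160000, spread=93859/1166400
Step 7: max=189063533/97200000, min=3288925519/1749600000, spread=4568723/69984000
Step 8: max=5650381111/2916000000, min=198171564371/104976000000, spread=8387449/167961600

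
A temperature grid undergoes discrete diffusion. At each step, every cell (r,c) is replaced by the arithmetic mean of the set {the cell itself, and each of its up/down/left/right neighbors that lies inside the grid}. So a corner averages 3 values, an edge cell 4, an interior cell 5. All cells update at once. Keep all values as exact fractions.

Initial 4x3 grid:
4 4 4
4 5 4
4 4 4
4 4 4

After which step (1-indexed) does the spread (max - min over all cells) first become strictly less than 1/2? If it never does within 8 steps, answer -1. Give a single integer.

Step 1: max=17/4, min=4, spread=1/4
  -> spread < 1/2 first at step 1
Step 2: max=423/100, min=4, spread=23/100
Step 3: max=20011/4800, min=1613/400, spread=131/960
Step 4: max=179351/43200, min=29191/7200, spread=841/8640
Step 5: max=71662051/17280000, min=5853373/1440000, spread=56863/691200
Step 6: max=643614341/155520000, min=52829543/12960000, spread=386393/6220800
Step 7: max=257225723131/62208000000, min=21156358813/5184000000, spread=26795339/497664000
Step 8: max=15413735714129/3732480000000, min=1271246149667/311040000000, spread=254051069/5971968000

Answer: 1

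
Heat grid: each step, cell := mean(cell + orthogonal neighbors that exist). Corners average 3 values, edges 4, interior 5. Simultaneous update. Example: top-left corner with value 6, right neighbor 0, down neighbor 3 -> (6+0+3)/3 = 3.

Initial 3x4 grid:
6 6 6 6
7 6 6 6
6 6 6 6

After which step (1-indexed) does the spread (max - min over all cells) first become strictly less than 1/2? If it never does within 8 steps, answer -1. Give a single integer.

Answer: 1

Derivation:
Step 1: max=19/3, min=6, spread=1/3
  -> spread < 1/2 first at step 1
Step 2: max=1507/240, min=6, spread=67/240
Step 3: max=13397/2160, min=6, spread=437/2160
Step 4: max=5341531/864000, min=6009/1000, spread=29951/172800
Step 5: max=47871821/7776000, min=20329/3375, spread=206761/1555200
Step 6: max=19118595571/3110400000, min=32565671/5400000, spread=14430763/124416000
Step 7: max=1144851741689/186624000000, min=2609652727/432000000, spread=139854109/1492992000
Step 8: max=68607111890251/11197440000000, min=235131228977/38880000000, spread=7114543559/89579520000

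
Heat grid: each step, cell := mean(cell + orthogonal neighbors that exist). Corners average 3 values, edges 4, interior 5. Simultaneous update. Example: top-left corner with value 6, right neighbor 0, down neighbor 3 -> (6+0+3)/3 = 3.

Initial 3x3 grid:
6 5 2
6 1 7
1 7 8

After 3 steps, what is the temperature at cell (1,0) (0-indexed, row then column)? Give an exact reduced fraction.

Answer: 31157/7200

Derivation:
Step 1: cell (1,0) = 7/2
Step 2: cell (1,0) = 571/120
Step 3: cell (1,0) = 31157/7200
Full grid after step 3:
  2473/540 31307/7200 2593/540
  31157/7200 29393/6000 11519/2400
  10267/2160 7621/1600 11627/2160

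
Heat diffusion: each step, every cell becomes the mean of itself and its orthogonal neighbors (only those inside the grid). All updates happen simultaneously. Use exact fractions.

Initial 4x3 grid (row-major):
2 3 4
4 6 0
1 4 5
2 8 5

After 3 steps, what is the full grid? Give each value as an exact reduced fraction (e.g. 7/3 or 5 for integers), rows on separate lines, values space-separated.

After step 1:
  3 15/4 7/3
  13/4 17/5 15/4
  11/4 24/5 7/2
  11/3 19/4 6
After step 2:
  10/3 749/240 59/18
  31/10 379/100 779/240
  217/60 96/25 361/80
  67/18 1153/240 19/4
After step 3:
  2293/720 48679/14400 434/135
  173/50 5129/1500 26687/7200
  12851/3600 6169/1500 9809/2400
  8743/2160 61619/14400 211/45

Answer: 2293/720 48679/14400 434/135
173/50 5129/1500 26687/7200
12851/3600 6169/1500 9809/2400
8743/2160 61619/14400 211/45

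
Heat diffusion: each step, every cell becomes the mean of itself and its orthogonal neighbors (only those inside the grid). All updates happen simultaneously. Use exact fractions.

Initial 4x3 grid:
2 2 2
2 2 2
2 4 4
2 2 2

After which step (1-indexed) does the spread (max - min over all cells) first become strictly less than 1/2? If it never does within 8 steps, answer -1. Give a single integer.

Answer: 4

Derivation:
Step 1: max=3, min=2, spread=1
Step 2: max=329/120, min=2, spread=89/120
Step 3: max=358/135, min=253/120, spread=587/1080
Step 4: max=169417/64800, min=2593/1200, spread=5879/12960
  -> spread < 1/2 first at step 4
Step 5: max=9973553/3888000, min=7474/3375, spread=272701/777600
Step 6: max=591015967/233280000, min=14569247/6480000, spread=2660923/9331200
Step 7: max=35052129053/13996800000, min=98414797/43200000, spread=126629393/559872000
Step 8: max=2085231199927/839808000000, min=53646183307/23328000000, spread=1231748807/6718464000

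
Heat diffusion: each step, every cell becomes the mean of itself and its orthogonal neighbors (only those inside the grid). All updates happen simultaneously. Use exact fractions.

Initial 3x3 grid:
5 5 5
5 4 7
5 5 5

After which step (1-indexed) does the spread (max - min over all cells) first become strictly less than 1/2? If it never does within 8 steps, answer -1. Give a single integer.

Answer: 3

Derivation:
Step 1: max=17/3, min=19/4, spread=11/12
Step 2: max=1307/240, min=29/6, spread=49/80
Step 3: max=712/135, min=23513/4800, spread=16223/43200
  -> spread < 1/2 first at step 3
Step 4: max=4512683/864000, min=107479/21600, spread=213523/864000
Step 5: max=1255979/243000, min=86485417/17280000, spread=25457807/155520000
Step 6: max=16016664347/3110400000, min=130598837/25920000, spread=344803907/3110400000
Step 7: max=8969925697/1749600000, min=104738400851/20736000000, spread=42439400063/559872000000
Step 8: max=57313211094923/11197440000000, min=18906536875391/3732480000000, spread=3799043/71663616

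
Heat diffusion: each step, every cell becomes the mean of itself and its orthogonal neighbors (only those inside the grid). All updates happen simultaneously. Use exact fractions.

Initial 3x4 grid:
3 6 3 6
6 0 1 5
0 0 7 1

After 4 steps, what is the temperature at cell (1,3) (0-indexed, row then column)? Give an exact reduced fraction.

Step 1: cell (1,3) = 13/4
Step 2: cell (1,3) = 309/80
Step 3: cell (1,3) = 5669/1600
Step 4: cell (1,3) = 334831/96000
Full grid after step 4:
  135557/43200 29599/9000 94517/27000 474911/129600
  815413/288000 349487/120000 128629/40000 334831/96000
  36019/14400 23599/9000 39821/13500 420211/129600

Answer: 334831/96000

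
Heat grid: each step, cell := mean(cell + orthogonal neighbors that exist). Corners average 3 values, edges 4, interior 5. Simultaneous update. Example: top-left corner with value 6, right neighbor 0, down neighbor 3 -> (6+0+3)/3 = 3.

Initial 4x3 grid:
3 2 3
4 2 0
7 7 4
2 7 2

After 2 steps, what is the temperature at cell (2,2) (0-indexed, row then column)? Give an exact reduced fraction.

Step 1: cell (2,2) = 13/4
Step 2: cell (2,2) = 457/120
Full grid after step 2:
  19/6 61/24 77/36
  15/4 343/100 61/24
  74/15 423/100 457/120
  89/18 587/120 145/36

Answer: 457/120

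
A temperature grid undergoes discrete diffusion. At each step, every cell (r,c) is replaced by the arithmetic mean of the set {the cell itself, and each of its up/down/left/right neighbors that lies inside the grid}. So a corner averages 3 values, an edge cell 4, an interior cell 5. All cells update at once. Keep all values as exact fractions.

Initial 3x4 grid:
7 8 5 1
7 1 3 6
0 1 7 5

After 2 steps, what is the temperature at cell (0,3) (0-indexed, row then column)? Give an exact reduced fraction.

Answer: 4

Derivation:
Step 1: cell (0,3) = 4
Step 2: cell (0,3) = 4
Full grid after step 2:
  49/9 125/24 179/40 4
  71/16 393/100 102/25 363/80
  26/9 155/48 333/80 55/12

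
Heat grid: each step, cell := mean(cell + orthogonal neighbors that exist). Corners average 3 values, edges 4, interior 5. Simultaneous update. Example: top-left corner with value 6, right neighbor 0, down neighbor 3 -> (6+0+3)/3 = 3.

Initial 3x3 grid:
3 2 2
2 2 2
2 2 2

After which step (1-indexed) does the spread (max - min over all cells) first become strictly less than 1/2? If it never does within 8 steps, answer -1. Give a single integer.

Answer: 1

Derivation:
Step 1: max=7/3, min=2, spread=1/3
  -> spread < 1/2 first at step 1
Step 2: max=41/18, min=2, spread=5/18
Step 3: max=473/216, min=2, spread=41/216
Step 4: max=28051/12960, min=731/360, spread=347/2592
Step 5: max=1662137/777600, min=7357/3600, spread=2921/31104
Step 6: max=99140539/46656000, min=889483/432000, spread=24611/373248
Step 7: max=5917442033/2799360000, min=20096741/9720000, spread=207329/4478976
Step 8: max=353953152451/167961600000, min=1075601599/518400000, spread=1746635/53747712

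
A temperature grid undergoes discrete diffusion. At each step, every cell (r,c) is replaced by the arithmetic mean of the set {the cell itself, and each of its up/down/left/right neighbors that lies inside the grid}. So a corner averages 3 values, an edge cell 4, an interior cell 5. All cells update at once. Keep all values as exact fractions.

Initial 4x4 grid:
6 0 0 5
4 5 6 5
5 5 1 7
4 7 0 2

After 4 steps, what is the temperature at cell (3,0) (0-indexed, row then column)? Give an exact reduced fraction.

Answer: 70451/16200

Derivation:
Step 1: cell (3,0) = 16/3
Step 2: cell (3,0) = 83/18
Step 3: cell (3,0) = 611/135
Step 4: cell (3,0) = 70451/16200
Full grid after step 4:
  3067/810 49331/13500 779/216 30319/8100
  54821/13500 87379/22500 1709/450 10207/2700
  116839/27000 183467/45000 18929/5000 33821/9000
  70451/16200 219443/54000 67087/18000 19319/5400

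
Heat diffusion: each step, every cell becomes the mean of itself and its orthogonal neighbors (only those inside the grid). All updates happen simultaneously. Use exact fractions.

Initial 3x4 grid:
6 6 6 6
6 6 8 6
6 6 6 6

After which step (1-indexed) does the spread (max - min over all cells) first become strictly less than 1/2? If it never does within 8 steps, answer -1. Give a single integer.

Answer: 2

Derivation:
Step 1: max=13/2, min=6, spread=1/2
Step 2: max=323/50, min=6, spread=23/50
  -> spread < 1/2 first at step 2
Step 3: max=15211/2400, min=1213/200, spread=131/480
Step 4: max=136151/21600, min=21991/3600, spread=841/4320
Step 5: max=54382051/8640000, min=4413373/720000, spread=56863/345600
Step 6: max=488094341/77760000, min=39869543/6480000, spread=386393/3110400
Step 7: max=195017723131/31104000000, min=15972358813/2592000000, spread=26795339/248832000
Step 8: max=11681255714129/1866240000000, min=960206149667/155520000000, spread=254051069/2985984000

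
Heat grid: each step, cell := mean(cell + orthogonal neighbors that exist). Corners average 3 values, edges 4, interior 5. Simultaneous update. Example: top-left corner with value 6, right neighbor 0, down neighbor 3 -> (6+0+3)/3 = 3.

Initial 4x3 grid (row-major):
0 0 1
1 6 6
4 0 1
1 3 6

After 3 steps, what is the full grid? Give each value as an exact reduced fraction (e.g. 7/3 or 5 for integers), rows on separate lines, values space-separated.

After step 1:
  1/3 7/4 7/3
  11/4 13/5 7/2
  3/2 14/5 13/4
  8/3 5/2 10/3
After step 2:
  29/18 421/240 91/36
  431/240 67/25 701/240
  583/240 253/100 773/240
  20/9 113/40 109/36
After step 3:
  929/540 30863/14400 2593/1080
  15329/7200 14017/6000 20429/7200
  16159/7200 2737/1000 21059/7200
  5383/2160 2121/800 6533/2160

Answer: 929/540 30863/14400 2593/1080
15329/7200 14017/6000 20429/7200
16159/7200 2737/1000 21059/7200
5383/2160 2121/800 6533/2160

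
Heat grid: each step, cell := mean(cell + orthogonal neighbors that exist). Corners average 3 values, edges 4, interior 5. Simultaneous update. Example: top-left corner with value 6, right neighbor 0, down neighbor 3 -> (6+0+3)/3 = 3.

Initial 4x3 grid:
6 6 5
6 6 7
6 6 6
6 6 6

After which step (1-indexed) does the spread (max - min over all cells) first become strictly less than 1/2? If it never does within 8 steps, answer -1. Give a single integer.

Step 1: max=25/4, min=23/4, spread=1/2
Step 2: max=489/80, min=71/12, spread=47/240
  -> spread < 1/2 first at step 2
Step 3: max=14609/2400, min=28573/4800, spread=43/320
Step 4: max=130889/21600, min=258143/43200, spread=727/8640
Step 5: max=13064531/2160000, min=103563493/17280000, spread=63517/1152000
Step 6: max=117512711/19440000, min=932663963/155520000, spread=297509/6220800
Step 7: max=3521660087/583200000, min=56028115417/9331200000, spread=12737839/373248000
Step 8: max=105610884179/17496000000, min=3363101018603/559872000000, spread=131578201/4478976000

Answer: 2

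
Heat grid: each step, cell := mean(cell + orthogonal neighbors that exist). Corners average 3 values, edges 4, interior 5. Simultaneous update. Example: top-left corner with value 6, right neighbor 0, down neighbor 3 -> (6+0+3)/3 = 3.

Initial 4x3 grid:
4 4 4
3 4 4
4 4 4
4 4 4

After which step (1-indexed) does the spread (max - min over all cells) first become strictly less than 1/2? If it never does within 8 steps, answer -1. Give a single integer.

Answer: 1

Derivation:
Step 1: max=4, min=11/3, spread=1/3
  -> spread < 1/2 first at step 1
Step 2: max=4, min=449/120, spread=31/120
Step 3: max=4, min=4109/1080, spread=211/1080
Step 4: max=7153/1800, min=415103/108000, spread=14077/108000
Step 5: max=428317/108000, min=3747593/972000, spread=5363/48600
Step 6: max=237131/60000, min=112899191/29160000, spread=93859/1166400
Step 7: max=383463533/97200000, min=6788125519/1749600000, spread=4568723/69984000
Step 8: max=11482381111/2916000000, min=408123564371/104976000000, spread=8387449/167961600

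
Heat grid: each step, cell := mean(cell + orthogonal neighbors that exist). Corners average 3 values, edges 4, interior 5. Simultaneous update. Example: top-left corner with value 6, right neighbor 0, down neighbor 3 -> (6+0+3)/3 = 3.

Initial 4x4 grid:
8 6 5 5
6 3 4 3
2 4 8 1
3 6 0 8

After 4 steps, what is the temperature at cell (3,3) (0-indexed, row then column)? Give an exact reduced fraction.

Answer: 3763/900

Derivation:
Step 1: cell (3,3) = 3
Step 2: cell (3,3) = 9/2
Step 3: cell (3,3) = 239/60
Step 4: cell (3,3) = 3763/900
Full grid after step 4:
  83287/16200 53597/10800 10181/2160 285041/64800
  25711/5400 42569/9000 791507/180000 187387/43200
  235/54 758857/180000 10751/2500 294581/72000
  259891/64800 178517/43200 291331/72000 3763/900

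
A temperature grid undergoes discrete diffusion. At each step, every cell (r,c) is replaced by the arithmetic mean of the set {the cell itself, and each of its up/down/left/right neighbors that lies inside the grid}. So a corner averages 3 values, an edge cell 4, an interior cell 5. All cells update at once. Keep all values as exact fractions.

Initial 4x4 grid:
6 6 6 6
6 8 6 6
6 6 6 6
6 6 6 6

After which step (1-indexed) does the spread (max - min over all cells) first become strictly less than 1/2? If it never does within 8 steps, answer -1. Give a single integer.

Answer: 2

Derivation:
Step 1: max=13/2, min=6, spread=1/2
Step 2: max=161/25, min=6, spread=11/25
  -> spread < 1/2 first at step 2
Step 3: max=7567/1200, min=6, spread=367/1200
Step 4: max=33971/5400, min=1813/300, spread=1337/5400
Step 5: max=1013669/162000, min=54469/9000, spread=33227/162000
Step 6: max=30374327/4860000, min=328049/54000, spread=849917/4860000
Step 7: max=908514347/145800000, min=4928533/810000, spread=21378407/145800000
Step 8: max=27210462371/4374000000, min=1481688343/243000000, spread=540072197/4374000000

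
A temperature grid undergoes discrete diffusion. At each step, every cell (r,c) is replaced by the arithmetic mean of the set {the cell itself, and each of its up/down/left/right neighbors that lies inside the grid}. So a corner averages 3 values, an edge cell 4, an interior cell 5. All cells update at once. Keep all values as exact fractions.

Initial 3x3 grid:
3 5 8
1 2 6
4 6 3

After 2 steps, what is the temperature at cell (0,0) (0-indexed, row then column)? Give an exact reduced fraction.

Answer: 10/3

Derivation:
Step 1: cell (0,0) = 3
Step 2: cell (0,0) = 10/3
Full grid after step 2:
  10/3 107/24 187/36
  79/24 39/10 241/48
  119/36 197/48 9/2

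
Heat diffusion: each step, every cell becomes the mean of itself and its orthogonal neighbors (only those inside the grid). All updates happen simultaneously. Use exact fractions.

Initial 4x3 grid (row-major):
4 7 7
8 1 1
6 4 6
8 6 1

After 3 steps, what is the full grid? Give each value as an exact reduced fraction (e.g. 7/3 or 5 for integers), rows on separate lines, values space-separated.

Answer: 2843/540 69331/14400 1627/360
37373/7200 28229/6000 10091/2400
38983/7200 9463/2000 29783/7200
751/135 7879/1600 4693/1080

Derivation:
After step 1:
  19/3 19/4 5
  19/4 21/5 15/4
  13/2 23/5 3
  20/3 19/4 13/3
After step 2:
  95/18 1217/240 9/2
  1307/240 441/100 319/80
  1351/240 461/100 941/240
  215/36 407/80 145/36
After step 3:
  2843/540 69331/14400 1627/360
  37373/7200 28229/6000 10091/2400
  38983/7200 9463/2000 29783/7200
  751/135 7879/1600 4693/1080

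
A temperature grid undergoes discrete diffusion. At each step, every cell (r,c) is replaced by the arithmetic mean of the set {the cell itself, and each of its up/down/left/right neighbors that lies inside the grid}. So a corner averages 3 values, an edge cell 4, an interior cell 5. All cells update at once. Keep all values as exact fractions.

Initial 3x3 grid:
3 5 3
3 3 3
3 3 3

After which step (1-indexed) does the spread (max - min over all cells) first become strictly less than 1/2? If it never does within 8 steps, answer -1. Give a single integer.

Step 1: max=11/3, min=3, spread=2/3
Step 2: max=427/120, min=3, spread=67/120
Step 3: max=3677/1080, min=307/100, spread=1807/5400
  -> spread < 1/2 first at step 3
Step 4: max=1453963/432000, min=8461/2700, spread=33401/144000
Step 5: max=12893933/3888000, min=853391/270000, spread=3025513/19440000
Step 6: max=5130526867/1555200000, min=45955949/14400000, spread=53531/497664
Step 7: max=305968925849/93312000000, min=12455116051/3888000000, spread=450953/5971968
Step 8: max=18305063560603/5598720000000, min=1500688610519/466560000000, spread=3799043/71663616

Answer: 3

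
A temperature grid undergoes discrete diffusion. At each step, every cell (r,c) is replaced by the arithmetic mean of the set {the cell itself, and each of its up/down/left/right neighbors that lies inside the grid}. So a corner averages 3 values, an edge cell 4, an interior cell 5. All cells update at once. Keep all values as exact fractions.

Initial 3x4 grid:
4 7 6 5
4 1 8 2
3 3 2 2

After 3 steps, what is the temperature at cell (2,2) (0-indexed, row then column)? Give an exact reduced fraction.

Step 1: cell (2,2) = 15/4
Step 2: cell (2,2) = 59/20
Step 3: cell (2,2) = 269/75
Full grid after step 3:
  133/30 1773/400 17587/3600 9653/2160
  13177/3600 1562/375 23447/6000 59533/14400
  1859/540 727/225 269/75 2371/720

Answer: 269/75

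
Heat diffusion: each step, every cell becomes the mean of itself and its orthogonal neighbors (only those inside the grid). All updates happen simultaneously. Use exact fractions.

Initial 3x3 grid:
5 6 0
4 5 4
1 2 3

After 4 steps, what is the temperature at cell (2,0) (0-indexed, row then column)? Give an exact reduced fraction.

Step 1: cell (2,0) = 7/3
Step 2: cell (2,0) = 53/18
Step 3: cell (2,0) = 3541/1080
Step 4: cell (2,0) = 216767/64800
Full grid after step 4:
  166303/43200 409141/108000 116821/32400
  3148253/864000 630343/180000 739157/216000
  216767/64800 2831753/864000 45901/14400

Answer: 216767/64800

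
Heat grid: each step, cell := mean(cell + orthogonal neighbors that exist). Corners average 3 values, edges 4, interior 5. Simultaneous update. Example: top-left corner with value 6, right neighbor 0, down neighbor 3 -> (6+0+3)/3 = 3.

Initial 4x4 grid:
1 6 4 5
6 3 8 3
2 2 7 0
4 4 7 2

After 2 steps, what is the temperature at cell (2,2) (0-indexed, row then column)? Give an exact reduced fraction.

Step 1: cell (2,2) = 24/5
Step 2: cell (2,2) = 107/25
Full grid after step 2:
  65/18 223/48 73/16 55/12
  95/24 201/50 491/100 4
  403/120 423/100 107/25 37/10
  133/36 971/240 341/80 11/3

Answer: 107/25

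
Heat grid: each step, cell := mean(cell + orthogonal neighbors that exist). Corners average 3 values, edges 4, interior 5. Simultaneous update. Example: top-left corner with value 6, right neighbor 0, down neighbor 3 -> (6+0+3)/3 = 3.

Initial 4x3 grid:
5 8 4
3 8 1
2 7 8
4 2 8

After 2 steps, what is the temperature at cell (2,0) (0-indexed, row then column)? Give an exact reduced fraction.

Answer: 497/120

Derivation:
Step 1: cell (2,0) = 4
Step 2: cell (2,0) = 497/120
Full grid after step 2:
  193/36 1279/240 95/18
  577/120 134/25 1259/240
  497/120 521/100 453/80
  143/36 1159/240 23/4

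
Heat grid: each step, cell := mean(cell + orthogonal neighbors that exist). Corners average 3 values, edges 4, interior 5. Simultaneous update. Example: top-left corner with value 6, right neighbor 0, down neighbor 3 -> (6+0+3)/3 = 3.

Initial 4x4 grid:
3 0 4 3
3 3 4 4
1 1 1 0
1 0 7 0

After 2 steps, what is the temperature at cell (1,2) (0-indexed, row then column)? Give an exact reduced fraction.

Step 1: cell (1,2) = 16/5
Step 2: cell (1,2) = 27/10
Full grid after step 2:
  7/3 189/80 727/240 55/18
  41/20 58/25 27/10 163/60
  22/15 39/20 41/20 67/30
  53/36 367/240 551/240 67/36

Answer: 27/10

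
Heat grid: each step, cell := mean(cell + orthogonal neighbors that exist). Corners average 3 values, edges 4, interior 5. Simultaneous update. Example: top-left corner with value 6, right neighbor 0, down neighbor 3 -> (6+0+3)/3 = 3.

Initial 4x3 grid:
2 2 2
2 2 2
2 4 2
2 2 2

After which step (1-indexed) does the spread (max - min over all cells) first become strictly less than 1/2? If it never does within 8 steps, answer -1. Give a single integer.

Answer: 2

Derivation:
Step 1: max=5/2, min=2, spread=1/2
Step 2: max=123/50, min=2, spread=23/50
  -> spread < 1/2 first at step 2
Step 3: max=5611/2400, min=413/200, spread=131/480
Step 4: max=49751/21600, min=7591/3600, spread=841/4320
Step 5: max=19822051/8640000, min=1533373/720000, spread=56863/345600
Step 6: max=177054341/77760000, min=13949543/6480000, spread=386393/3110400
Step 7: max=70601723131/31104000000, min=5604358813/2592000000, spread=26795339/248832000
Step 8: max=4216295714129/1866240000000, min=338126149667/155520000000, spread=254051069/2985984000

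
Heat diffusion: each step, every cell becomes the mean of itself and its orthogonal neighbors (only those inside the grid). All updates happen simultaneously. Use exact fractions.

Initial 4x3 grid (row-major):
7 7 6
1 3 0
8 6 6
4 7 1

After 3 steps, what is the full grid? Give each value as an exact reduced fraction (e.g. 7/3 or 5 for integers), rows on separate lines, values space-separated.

After step 1:
  5 23/4 13/3
  19/4 17/5 15/4
  19/4 6 13/4
  19/3 9/2 14/3
After step 2:
  31/6 1109/240 83/18
  179/40 473/100 221/60
  131/24 219/50 53/12
  187/36 43/8 149/36
After step 3:
  1141/240 68863/14400 9299/2160
  1983/400 26267/6000 15697/3600
  17557/3600 609/125 14957/3600
  577/108 11453/2400 1003/216

Answer: 1141/240 68863/14400 9299/2160
1983/400 26267/6000 15697/3600
17557/3600 609/125 14957/3600
577/108 11453/2400 1003/216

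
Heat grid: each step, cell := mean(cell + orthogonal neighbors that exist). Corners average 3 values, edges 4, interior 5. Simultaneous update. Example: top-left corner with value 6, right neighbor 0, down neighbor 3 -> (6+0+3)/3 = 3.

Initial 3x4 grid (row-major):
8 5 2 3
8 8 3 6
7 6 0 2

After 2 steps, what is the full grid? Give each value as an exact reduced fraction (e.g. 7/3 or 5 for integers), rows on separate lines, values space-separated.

After step 1:
  7 23/4 13/4 11/3
  31/4 6 19/5 7/2
  7 21/4 11/4 8/3
After step 2:
  41/6 11/2 247/60 125/36
  111/16 571/100 193/50 409/120
  20/3 21/4 217/60 107/36

Answer: 41/6 11/2 247/60 125/36
111/16 571/100 193/50 409/120
20/3 21/4 217/60 107/36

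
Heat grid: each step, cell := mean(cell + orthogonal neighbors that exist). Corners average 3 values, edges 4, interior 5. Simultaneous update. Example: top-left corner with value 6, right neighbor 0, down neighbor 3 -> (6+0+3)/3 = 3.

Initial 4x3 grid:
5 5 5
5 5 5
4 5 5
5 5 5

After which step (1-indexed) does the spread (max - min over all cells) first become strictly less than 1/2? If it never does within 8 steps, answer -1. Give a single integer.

Answer: 1

Derivation:
Step 1: max=5, min=14/3, spread=1/3
  -> spread < 1/2 first at step 1
Step 2: max=5, min=569/120, spread=31/120
Step 3: max=5, min=5189/1080, spread=211/1080
Step 4: max=8953/1800, min=523103/108000, spread=14077/108000
Step 5: max=536317/108000, min=4719593/972000, spread=5363/48600
Step 6: max=297131/60000, min=142059191/29160000, spread=93859/1166400
Step 7: max=480663533/97200000, min=8537725519/1749600000, spread=4568723/69984000
Step 8: max=14398381111/2916000000, min=513099564371/104976000000, spread=8387449/167961600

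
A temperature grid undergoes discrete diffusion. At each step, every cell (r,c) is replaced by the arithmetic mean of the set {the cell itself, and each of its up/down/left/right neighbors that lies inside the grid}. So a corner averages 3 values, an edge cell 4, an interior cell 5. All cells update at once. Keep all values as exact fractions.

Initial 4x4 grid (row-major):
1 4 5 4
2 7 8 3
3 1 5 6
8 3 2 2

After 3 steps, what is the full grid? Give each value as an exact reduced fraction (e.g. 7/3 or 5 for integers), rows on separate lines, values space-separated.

Answer: 7709/2160 7367/1800 2797/600 3437/720
26483/7200 24707/6000 1831/400 11263/2400
26971/7200 23863/6000 25037/6000 29813/7200
8233/2160 6799/1800 6707/1800 8099/2160

Derivation:
After step 1:
  7/3 17/4 21/4 4
  13/4 22/5 28/5 21/4
  7/2 19/5 22/5 4
  14/3 7/2 3 10/3
After step 2:
  59/18 487/120 191/40 29/6
  809/240 213/50 249/50 377/80
  913/240 98/25 104/25 1019/240
  35/9 449/120 427/120 31/9
After step 3:
  7709/2160 7367/1800 2797/600 3437/720
  26483/7200 24707/6000 1831/400 11263/2400
  26971/7200 23863/6000 25037/6000 29813/7200
  8233/2160 6799/1800 6707/1800 8099/2160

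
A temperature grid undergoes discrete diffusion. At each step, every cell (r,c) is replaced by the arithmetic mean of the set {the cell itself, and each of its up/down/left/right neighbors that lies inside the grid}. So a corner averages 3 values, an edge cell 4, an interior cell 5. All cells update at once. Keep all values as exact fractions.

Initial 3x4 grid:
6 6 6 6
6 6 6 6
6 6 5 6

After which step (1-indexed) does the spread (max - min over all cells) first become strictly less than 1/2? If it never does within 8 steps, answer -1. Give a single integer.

Step 1: max=6, min=17/3, spread=1/3
  -> spread < 1/2 first at step 1
Step 2: max=6, min=689/120, spread=31/120
Step 3: max=6, min=6269/1080, spread=211/1080
Step 4: max=10753/1800, min=631103/108000, spread=14077/108000
Step 5: max=644317/108000, min=5691593/972000, spread=5363/48600
Step 6: max=357131/60000, min=171219191/29160000, spread=93859/1166400
Step 7: max=577863533/97200000, min=10287325519/1749600000, spread=4568723/69984000
Step 8: max=17314381111/2916000000, min=618075564371/104976000000, spread=8387449/167961600

Answer: 1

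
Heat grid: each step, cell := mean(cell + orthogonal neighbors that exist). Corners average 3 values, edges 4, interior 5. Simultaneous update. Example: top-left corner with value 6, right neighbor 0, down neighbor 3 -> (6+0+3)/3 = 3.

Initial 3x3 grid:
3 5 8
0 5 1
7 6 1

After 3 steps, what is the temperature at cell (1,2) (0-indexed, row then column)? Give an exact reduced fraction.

Answer: 57883/14400

Derivation:
Step 1: cell (1,2) = 15/4
Step 2: cell (1,2) = 869/240
Step 3: cell (1,2) = 57883/14400
Full grid after step 3:
  514/135 59833/14400 2191/540
  19061/4800 11473/3000 57883/14400
  4177/1080 6387/1600 4007/1080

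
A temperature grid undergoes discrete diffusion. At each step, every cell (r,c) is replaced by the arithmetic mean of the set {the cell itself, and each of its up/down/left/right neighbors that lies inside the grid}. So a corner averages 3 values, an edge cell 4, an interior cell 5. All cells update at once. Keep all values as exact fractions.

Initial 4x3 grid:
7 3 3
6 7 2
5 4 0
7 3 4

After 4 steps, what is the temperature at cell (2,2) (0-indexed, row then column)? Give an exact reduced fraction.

Step 1: cell (2,2) = 5/2
Step 2: cell (2,2) = 349/120
Step 3: cell (2,2) = 11971/3600
Step 4: cell (2,2) = 48179/13500
Full grid after step 4:
  317417/64800 315803/72000 126221/32400
  1048949/216000 258619/60000 100103/27000
  339163/72000 186233/45000 48179/13500
  24541/5400 1743973/432000 230567/64800

Answer: 48179/13500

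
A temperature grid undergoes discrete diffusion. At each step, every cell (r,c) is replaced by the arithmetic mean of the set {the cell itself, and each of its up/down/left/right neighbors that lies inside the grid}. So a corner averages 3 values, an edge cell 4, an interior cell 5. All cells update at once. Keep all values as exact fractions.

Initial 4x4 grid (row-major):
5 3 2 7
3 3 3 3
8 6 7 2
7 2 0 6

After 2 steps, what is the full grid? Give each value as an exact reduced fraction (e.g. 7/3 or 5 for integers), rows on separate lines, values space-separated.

Answer: 35/9 107/30 73/20 23/6
1081/240 102/25 183/50 317/80
1297/240 443/100 413/100 871/240
185/36 551/120 413/120 131/36

Derivation:
After step 1:
  11/3 13/4 15/4 4
  19/4 18/5 18/5 15/4
  6 26/5 18/5 9/2
  17/3 15/4 15/4 8/3
After step 2:
  35/9 107/30 73/20 23/6
  1081/240 102/25 183/50 317/80
  1297/240 443/100 413/100 871/240
  185/36 551/120 413/120 131/36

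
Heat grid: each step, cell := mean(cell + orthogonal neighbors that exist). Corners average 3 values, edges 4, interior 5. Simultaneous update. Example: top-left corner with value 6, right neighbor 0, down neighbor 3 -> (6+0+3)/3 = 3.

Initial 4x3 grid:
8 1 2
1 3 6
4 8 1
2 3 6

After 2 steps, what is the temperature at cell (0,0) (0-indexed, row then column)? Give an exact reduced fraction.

Answer: 65/18

Derivation:
Step 1: cell (0,0) = 10/3
Step 2: cell (0,0) = 65/18
Full grid after step 2:
  65/18 409/120 19/6
  893/240 181/50 301/80
  291/80 427/100 923/240
  23/6 893/240 40/9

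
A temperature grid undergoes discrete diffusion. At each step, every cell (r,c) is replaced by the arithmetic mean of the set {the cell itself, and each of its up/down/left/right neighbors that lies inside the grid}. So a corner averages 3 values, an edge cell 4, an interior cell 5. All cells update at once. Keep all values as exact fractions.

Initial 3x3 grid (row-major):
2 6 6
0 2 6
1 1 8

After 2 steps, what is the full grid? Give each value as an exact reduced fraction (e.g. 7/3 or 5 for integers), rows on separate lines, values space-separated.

After step 1:
  8/3 4 6
  5/4 3 11/2
  2/3 3 5
After step 2:
  95/36 47/12 31/6
  91/48 67/20 39/8
  59/36 35/12 9/2

Answer: 95/36 47/12 31/6
91/48 67/20 39/8
59/36 35/12 9/2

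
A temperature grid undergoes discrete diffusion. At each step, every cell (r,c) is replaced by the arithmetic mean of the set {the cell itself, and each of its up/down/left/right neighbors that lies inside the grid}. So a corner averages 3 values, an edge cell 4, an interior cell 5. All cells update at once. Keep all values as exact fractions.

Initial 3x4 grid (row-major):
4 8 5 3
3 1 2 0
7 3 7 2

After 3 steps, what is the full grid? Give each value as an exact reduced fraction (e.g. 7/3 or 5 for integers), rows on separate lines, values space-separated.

Answer: 1031/240 4879/1200 12797/3600 1331/432
59623/14400 23357/6000 20197/6000 41603/14400
8819/2160 1739/450 503/150 425/144

Derivation:
After step 1:
  5 9/2 9/2 8/3
  15/4 17/5 3 7/4
  13/3 9/2 7/2 3
After step 2:
  53/12 87/20 11/3 107/36
  989/240 383/100 323/100 125/48
  151/36 59/15 7/2 11/4
After step 3:
  1031/240 4879/1200 12797/3600 1331/432
  59623/14400 23357/6000 20197/6000 41603/14400
  8819/2160 1739/450 503/150 425/144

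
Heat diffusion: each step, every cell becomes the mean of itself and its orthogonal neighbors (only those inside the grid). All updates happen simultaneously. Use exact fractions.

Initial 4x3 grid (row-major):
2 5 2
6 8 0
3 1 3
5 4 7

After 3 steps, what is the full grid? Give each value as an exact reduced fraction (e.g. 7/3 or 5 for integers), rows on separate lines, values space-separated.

After step 1:
  13/3 17/4 7/3
  19/4 4 13/4
  15/4 19/5 11/4
  4 17/4 14/3
After step 2:
  40/9 179/48 59/18
  101/24 401/100 37/12
  163/40 371/100 217/60
  4 1003/240 35/9
After step 3:
  1783/432 55661/14400 1453/432
  1883/450 22489/6000 12589/3600
  2399/600 23509/6000 12869/3600
  2941/720 56801/14400 8413/2160

Answer: 1783/432 55661/14400 1453/432
1883/450 22489/6000 12589/3600
2399/600 23509/6000 12869/3600
2941/720 56801/14400 8413/2160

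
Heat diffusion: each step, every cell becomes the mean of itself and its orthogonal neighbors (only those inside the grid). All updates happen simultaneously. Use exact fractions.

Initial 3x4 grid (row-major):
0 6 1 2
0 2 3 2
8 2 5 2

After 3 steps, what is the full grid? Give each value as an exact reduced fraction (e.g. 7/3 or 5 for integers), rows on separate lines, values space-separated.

Answer: 1757/720 5959/2400 17707/7200 2543/1080
19907/7200 4169/1500 16201/6000 36449/14400
6671/2160 22877/7200 7169/2400 1001/360

Derivation:
After step 1:
  2 9/4 3 5/3
  5/2 13/5 13/5 9/4
  10/3 17/4 3 3
After step 2:
  9/4 197/80 571/240 83/36
  313/120 71/25 269/100 571/240
  121/36 791/240 257/80 11/4
After step 3:
  1757/720 5959/2400 17707/7200 2543/1080
  19907/7200 4169/1500 16201/6000 36449/14400
  6671/2160 22877/7200 7169/2400 1001/360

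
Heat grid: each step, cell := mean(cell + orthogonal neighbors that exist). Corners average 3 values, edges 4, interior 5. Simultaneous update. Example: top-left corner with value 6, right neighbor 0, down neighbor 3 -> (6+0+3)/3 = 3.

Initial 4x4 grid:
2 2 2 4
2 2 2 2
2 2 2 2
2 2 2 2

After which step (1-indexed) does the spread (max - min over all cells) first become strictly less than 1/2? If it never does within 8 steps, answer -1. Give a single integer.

Answer: 3

Derivation:
Step 1: max=8/3, min=2, spread=2/3
Step 2: max=23/9, min=2, spread=5/9
Step 3: max=257/108, min=2, spread=41/108
  -> spread < 1/2 first at step 3
Step 4: max=7523/3240, min=2, spread=1043/3240
Step 5: max=219953/97200, min=2, spread=25553/97200
Step 6: max=6503459/2916000, min=18079/9000, spread=645863/2916000
Step 7: max=192601691/87480000, min=120971/60000, spread=16225973/87480000
Step 8: max=5726277983/2624400000, min=54701/27000, spread=409340783/2624400000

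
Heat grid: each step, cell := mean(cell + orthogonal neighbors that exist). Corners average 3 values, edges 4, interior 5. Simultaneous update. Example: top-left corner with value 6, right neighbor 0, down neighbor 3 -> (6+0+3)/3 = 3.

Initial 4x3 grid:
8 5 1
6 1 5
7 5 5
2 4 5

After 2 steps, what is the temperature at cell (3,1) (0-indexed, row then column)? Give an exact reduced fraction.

Step 1: cell (3,1) = 4
Step 2: cell (3,1) = 87/20
Full grid after step 2:
  187/36 363/80 125/36
  637/120 421/100 241/60
  577/120 114/25 64/15
  40/9 87/20 41/9

Answer: 87/20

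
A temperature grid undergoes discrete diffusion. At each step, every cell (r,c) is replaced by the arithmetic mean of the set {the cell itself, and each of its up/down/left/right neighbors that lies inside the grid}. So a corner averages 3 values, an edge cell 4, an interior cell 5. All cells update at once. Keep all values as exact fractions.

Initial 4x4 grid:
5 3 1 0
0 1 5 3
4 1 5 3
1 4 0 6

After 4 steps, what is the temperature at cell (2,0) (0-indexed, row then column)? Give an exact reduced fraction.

Answer: 22019/9000

Derivation:
Step 1: cell (2,0) = 3/2
Step 2: cell (2,0) = 5/2
Step 3: cell (2,0) = 331/150
Step 4: cell (2,0) = 22019/9000
Full grid after step 4:
  31361/12960 512791/216000 534551/216000 159953/64800
  63377/27000 456487/180000 464459/180000 149459/54000
  22019/9000 150043/60000 58541/20000 17939/6000
  16987/7200 64249/24000 208843/72000 69301/21600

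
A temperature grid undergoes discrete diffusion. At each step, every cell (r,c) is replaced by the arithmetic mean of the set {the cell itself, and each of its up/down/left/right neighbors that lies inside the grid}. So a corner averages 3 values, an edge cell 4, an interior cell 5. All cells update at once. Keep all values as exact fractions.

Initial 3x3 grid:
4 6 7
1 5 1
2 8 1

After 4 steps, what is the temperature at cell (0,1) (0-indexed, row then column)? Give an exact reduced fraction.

Step 1: cell (0,1) = 11/2
Step 2: cell (0,1) = 541/120
Step 3: cell (0,1) = 30887/7200
Step 4: cell (0,1) = 1799989/432000
Full grid after step 4:
  263017/64800 1799989/432000 68323/16200
  419341/108000 44723/11250 193471/48000
  60673/16200 11381/3000 249767/64800

Answer: 1799989/432000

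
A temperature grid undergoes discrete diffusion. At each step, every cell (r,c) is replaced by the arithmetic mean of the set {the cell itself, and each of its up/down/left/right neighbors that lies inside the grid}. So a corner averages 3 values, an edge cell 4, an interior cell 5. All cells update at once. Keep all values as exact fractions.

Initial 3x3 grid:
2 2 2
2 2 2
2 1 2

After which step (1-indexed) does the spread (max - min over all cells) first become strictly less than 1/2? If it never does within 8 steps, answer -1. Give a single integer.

Answer: 1

Derivation:
Step 1: max=2, min=5/3, spread=1/3
  -> spread < 1/2 first at step 1
Step 2: max=2, min=413/240, spread=67/240
Step 3: max=393/200, min=3883/2160, spread=1807/10800
Step 4: max=10439/5400, min=1570037/864000, spread=33401/288000
Step 5: max=1036609/540000, min=14322067/7776000, spread=3025513/38880000
Step 6: max=54844051/28800000, min=5755873133/3110400000, spread=53531/995328
Step 7: max=14760883949/7776000000, min=347215074151/186624000000, spread=450953/11943936
Step 8: max=1765231389481/933120000000, min=20885976439397/11197440000000, spread=3799043/143327232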